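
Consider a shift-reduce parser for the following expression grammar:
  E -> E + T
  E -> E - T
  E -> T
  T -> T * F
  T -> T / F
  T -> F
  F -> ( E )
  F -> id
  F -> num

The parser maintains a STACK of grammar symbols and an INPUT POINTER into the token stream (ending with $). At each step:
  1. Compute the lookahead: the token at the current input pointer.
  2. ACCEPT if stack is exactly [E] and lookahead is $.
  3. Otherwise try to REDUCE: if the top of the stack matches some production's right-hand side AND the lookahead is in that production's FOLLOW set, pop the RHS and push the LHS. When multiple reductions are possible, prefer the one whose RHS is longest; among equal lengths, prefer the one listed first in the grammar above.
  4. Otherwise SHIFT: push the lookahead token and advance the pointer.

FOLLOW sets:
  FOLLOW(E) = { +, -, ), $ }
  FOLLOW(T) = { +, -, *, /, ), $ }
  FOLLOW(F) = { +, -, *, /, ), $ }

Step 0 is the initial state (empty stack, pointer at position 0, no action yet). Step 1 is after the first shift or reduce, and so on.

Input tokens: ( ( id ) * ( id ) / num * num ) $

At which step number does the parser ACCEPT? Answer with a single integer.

Step 1: shift (. Stack=[(] ptr=1 lookahead=( remaining=[( id ) * ( id ) / num * num ) $]
Step 2: shift (. Stack=[( (] ptr=2 lookahead=id remaining=[id ) * ( id ) / num * num ) $]
Step 3: shift id. Stack=[( ( id] ptr=3 lookahead=) remaining=[) * ( id ) / num * num ) $]
Step 4: reduce F->id. Stack=[( ( F] ptr=3 lookahead=) remaining=[) * ( id ) / num * num ) $]
Step 5: reduce T->F. Stack=[( ( T] ptr=3 lookahead=) remaining=[) * ( id ) / num * num ) $]
Step 6: reduce E->T. Stack=[( ( E] ptr=3 lookahead=) remaining=[) * ( id ) / num * num ) $]
Step 7: shift ). Stack=[( ( E )] ptr=4 lookahead=* remaining=[* ( id ) / num * num ) $]
Step 8: reduce F->( E ). Stack=[( F] ptr=4 lookahead=* remaining=[* ( id ) / num * num ) $]
Step 9: reduce T->F. Stack=[( T] ptr=4 lookahead=* remaining=[* ( id ) / num * num ) $]
Step 10: shift *. Stack=[( T *] ptr=5 lookahead=( remaining=[( id ) / num * num ) $]
Step 11: shift (. Stack=[( T * (] ptr=6 lookahead=id remaining=[id ) / num * num ) $]
Step 12: shift id. Stack=[( T * ( id] ptr=7 lookahead=) remaining=[) / num * num ) $]
Step 13: reduce F->id. Stack=[( T * ( F] ptr=7 lookahead=) remaining=[) / num * num ) $]
Step 14: reduce T->F. Stack=[( T * ( T] ptr=7 lookahead=) remaining=[) / num * num ) $]
Step 15: reduce E->T. Stack=[( T * ( E] ptr=7 lookahead=) remaining=[) / num * num ) $]
Step 16: shift ). Stack=[( T * ( E )] ptr=8 lookahead=/ remaining=[/ num * num ) $]
Step 17: reduce F->( E ). Stack=[( T * F] ptr=8 lookahead=/ remaining=[/ num * num ) $]
Step 18: reduce T->T * F. Stack=[( T] ptr=8 lookahead=/ remaining=[/ num * num ) $]
Step 19: shift /. Stack=[( T /] ptr=9 lookahead=num remaining=[num * num ) $]
Step 20: shift num. Stack=[( T / num] ptr=10 lookahead=* remaining=[* num ) $]
Step 21: reduce F->num. Stack=[( T / F] ptr=10 lookahead=* remaining=[* num ) $]
Step 22: reduce T->T / F. Stack=[( T] ptr=10 lookahead=* remaining=[* num ) $]
Step 23: shift *. Stack=[( T *] ptr=11 lookahead=num remaining=[num ) $]
Step 24: shift num. Stack=[( T * num] ptr=12 lookahead=) remaining=[) $]
Step 25: reduce F->num. Stack=[( T * F] ptr=12 lookahead=) remaining=[) $]
Step 26: reduce T->T * F. Stack=[( T] ptr=12 lookahead=) remaining=[) $]
Step 27: reduce E->T. Stack=[( E] ptr=12 lookahead=) remaining=[) $]
Step 28: shift ). Stack=[( E )] ptr=13 lookahead=$ remaining=[$]
Step 29: reduce F->( E ). Stack=[F] ptr=13 lookahead=$ remaining=[$]
Step 30: reduce T->F. Stack=[T] ptr=13 lookahead=$ remaining=[$]
Step 31: reduce E->T. Stack=[E] ptr=13 lookahead=$ remaining=[$]
Step 32: accept. Stack=[E] ptr=13 lookahead=$ remaining=[$]

Answer: 32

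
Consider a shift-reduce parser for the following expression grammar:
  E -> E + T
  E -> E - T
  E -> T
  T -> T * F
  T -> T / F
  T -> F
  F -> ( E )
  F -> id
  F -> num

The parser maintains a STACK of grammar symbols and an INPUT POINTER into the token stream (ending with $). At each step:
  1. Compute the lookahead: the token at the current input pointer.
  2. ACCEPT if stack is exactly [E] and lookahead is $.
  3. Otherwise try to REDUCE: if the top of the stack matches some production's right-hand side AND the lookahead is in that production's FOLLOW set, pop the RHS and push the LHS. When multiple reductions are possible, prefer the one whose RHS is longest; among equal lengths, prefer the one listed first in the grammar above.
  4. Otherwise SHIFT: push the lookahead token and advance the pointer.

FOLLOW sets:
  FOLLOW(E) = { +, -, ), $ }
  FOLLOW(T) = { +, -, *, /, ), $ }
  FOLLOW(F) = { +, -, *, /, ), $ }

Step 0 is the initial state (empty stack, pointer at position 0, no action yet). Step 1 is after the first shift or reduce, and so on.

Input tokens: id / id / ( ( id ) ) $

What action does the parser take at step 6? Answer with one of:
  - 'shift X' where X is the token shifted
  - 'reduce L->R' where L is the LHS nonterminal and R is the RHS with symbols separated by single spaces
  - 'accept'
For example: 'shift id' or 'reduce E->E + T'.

Step 1: shift id. Stack=[id] ptr=1 lookahead=/ remaining=[/ id / ( ( id ) ) $]
Step 2: reduce F->id. Stack=[F] ptr=1 lookahead=/ remaining=[/ id / ( ( id ) ) $]
Step 3: reduce T->F. Stack=[T] ptr=1 lookahead=/ remaining=[/ id / ( ( id ) ) $]
Step 4: shift /. Stack=[T /] ptr=2 lookahead=id remaining=[id / ( ( id ) ) $]
Step 5: shift id. Stack=[T / id] ptr=3 lookahead=/ remaining=[/ ( ( id ) ) $]
Step 6: reduce F->id. Stack=[T / F] ptr=3 lookahead=/ remaining=[/ ( ( id ) ) $]

Answer: reduce F->id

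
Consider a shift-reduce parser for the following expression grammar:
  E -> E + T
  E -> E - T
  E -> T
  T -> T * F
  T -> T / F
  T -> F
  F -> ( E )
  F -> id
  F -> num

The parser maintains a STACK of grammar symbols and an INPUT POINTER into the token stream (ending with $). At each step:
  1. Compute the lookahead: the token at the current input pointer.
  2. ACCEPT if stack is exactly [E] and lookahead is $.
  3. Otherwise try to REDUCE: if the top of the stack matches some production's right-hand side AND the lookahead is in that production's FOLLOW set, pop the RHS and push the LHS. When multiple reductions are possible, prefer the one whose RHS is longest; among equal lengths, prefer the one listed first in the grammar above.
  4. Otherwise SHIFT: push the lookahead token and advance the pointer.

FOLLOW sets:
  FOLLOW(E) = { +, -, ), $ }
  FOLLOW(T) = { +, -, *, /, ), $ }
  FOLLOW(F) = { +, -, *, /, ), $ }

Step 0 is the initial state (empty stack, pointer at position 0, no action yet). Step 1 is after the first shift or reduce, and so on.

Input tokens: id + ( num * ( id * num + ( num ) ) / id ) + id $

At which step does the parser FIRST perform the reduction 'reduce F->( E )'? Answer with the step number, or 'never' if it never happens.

Answer: 27

Derivation:
Step 1: shift id. Stack=[id] ptr=1 lookahead=+ remaining=[+ ( num * ( id * num + ( num ) ) / id ) + id $]
Step 2: reduce F->id. Stack=[F] ptr=1 lookahead=+ remaining=[+ ( num * ( id * num + ( num ) ) / id ) + id $]
Step 3: reduce T->F. Stack=[T] ptr=1 lookahead=+ remaining=[+ ( num * ( id * num + ( num ) ) / id ) + id $]
Step 4: reduce E->T. Stack=[E] ptr=1 lookahead=+ remaining=[+ ( num * ( id * num + ( num ) ) / id ) + id $]
Step 5: shift +. Stack=[E +] ptr=2 lookahead=( remaining=[( num * ( id * num + ( num ) ) / id ) + id $]
Step 6: shift (. Stack=[E + (] ptr=3 lookahead=num remaining=[num * ( id * num + ( num ) ) / id ) + id $]
Step 7: shift num. Stack=[E + ( num] ptr=4 lookahead=* remaining=[* ( id * num + ( num ) ) / id ) + id $]
Step 8: reduce F->num. Stack=[E + ( F] ptr=4 lookahead=* remaining=[* ( id * num + ( num ) ) / id ) + id $]
Step 9: reduce T->F. Stack=[E + ( T] ptr=4 lookahead=* remaining=[* ( id * num + ( num ) ) / id ) + id $]
Step 10: shift *. Stack=[E + ( T *] ptr=5 lookahead=( remaining=[( id * num + ( num ) ) / id ) + id $]
Step 11: shift (. Stack=[E + ( T * (] ptr=6 lookahead=id remaining=[id * num + ( num ) ) / id ) + id $]
Step 12: shift id. Stack=[E + ( T * ( id] ptr=7 lookahead=* remaining=[* num + ( num ) ) / id ) + id $]
Step 13: reduce F->id. Stack=[E + ( T * ( F] ptr=7 lookahead=* remaining=[* num + ( num ) ) / id ) + id $]
Step 14: reduce T->F. Stack=[E + ( T * ( T] ptr=7 lookahead=* remaining=[* num + ( num ) ) / id ) + id $]
Step 15: shift *. Stack=[E + ( T * ( T *] ptr=8 lookahead=num remaining=[num + ( num ) ) / id ) + id $]
Step 16: shift num. Stack=[E + ( T * ( T * num] ptr=9 lookahead=+ remaining=[+ ( num ) ) / id ) + id $]
Step 17: reduce F->num. Stack=[E + ( T * ( T * F] ptr=9 lookahead=+ remaining=[+ ( num ) ) / id ) + id $]
Step 18: reduce T->T * F. Stack=[E + ( T * ( T] ptr=9 lookahead=+ remaining=[+ ( num ) ) / id ) + id $]
Step 19: reduce E->T. Stack=[E + ( T * ( E] ptr=9 lookahead=+ remaining=[+ ( num ) ) / id ) + id $]
Step 20: shift +. Stack=[E + ( T * ( E +] ptr=10 lookahead=( remaining=[( num ) ) / id ) + id $]
Step 21: shift (. Stack=[E + ( T * ( E + (] ptr=11 lookahead=num remaining=[num ) ) / id ) + id $]
Step 22: shift num. Stack=[E + ( T * ( E + ( num] ptr=12 lookahead=) remaining=[) ) / id ) + id $]
Step 23: reduce F->num. Stack=[E + ( T * ( E + ( F] ptr=12 lookahead=) remaining=[) ) / id ) + id $]
Step 24: reduce T->F. Stack=[E + ( T * ( E + ( T] ptr=12 lookahead=) remaining=[) ) / id ) + id $]
Step 25: reduce E->T. Stack=[E + ( T * ( E + ( E] ptr=12 lookahead=) remaining=[) ) / id ) + id $]
Step 26: shift ). Stack=[E + ( T * ( E + ( E )] ptr=13 lookahead=) remaining=[) / id ) + id $]
Step 27: reduce F->( E ). Stack=[E + ( T * ( E + F] ptr=13 lookahead=) remaining=[) / id ) + id $]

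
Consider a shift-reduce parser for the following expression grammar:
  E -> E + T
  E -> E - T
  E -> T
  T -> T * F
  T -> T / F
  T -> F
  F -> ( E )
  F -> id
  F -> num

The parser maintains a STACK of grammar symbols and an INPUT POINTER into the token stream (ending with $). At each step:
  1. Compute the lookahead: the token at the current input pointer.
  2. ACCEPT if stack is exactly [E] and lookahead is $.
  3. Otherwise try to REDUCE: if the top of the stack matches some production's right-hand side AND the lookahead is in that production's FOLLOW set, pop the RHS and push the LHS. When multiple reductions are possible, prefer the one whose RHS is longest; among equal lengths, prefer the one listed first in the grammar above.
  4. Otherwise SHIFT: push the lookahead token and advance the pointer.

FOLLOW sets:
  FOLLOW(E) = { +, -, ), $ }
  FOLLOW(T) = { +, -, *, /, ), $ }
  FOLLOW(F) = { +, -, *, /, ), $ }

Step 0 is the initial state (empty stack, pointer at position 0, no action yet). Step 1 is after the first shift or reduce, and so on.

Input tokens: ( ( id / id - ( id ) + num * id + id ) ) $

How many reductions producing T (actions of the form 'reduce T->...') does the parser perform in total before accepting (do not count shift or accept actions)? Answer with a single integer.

Answer: 9

Derivation:
Step 1: shift (. Stack=[(] ptr=1 lookahead=( remaining=[( id / id - ( id ) + num * id + id ) ) $]
Step 2: shift (. Stack=[( (] ptr=2 lookahead=id remaining=[id / id - ( id ) + num * id + id ) ) $]
Step 3: shift id. Stack=[( ( id] ptr=3 lookahead=/ remaining=[/ id - ( id ) + num * id + id ) ) $]
Step 4: reduce F->id. Stack=[( ( F] ptr=3 lookahead=/ remaining=[/ id - ( id ) + num * id + id ) ) $]
Step 5: reduce T->F. Stack=[( ( T] ptr=3 lookahead=/ remaining=[/ id - ( id ) + num * id + id ) ) $]
Step 6: shift /. Stack=[( ( T /] ptr=4 lookahead=id remaining=[id - ( id ) + num * id + id ) ) $]
Step 7: shift id. Stack=[( ( T / id] ptr=5 lookahead=- remaining=[- ( id ) + num * id + id ) ) $]
Step 8: reduce F->id. Stack=[( ( T / F] ptr=5 lookahead=- remaining=[- ( id ) + num * id + id ) ) $]
Step 9: reduce T->T / F. Stack=[( ( T] ptr=5 lookahead=- remaining=[- ( id ) + num * id + id ) ) $]
Step 10: reduce E->T. Stack=[( ( E] ptr=5 lookahead=- remaining=[- ( id ) + num * id + id ) ) $]
Step 11: shift -. Stack=[( ( E -] ptr=6 lookahead=( remaining=[( id ) + num * id + id ) ) $]
Step 12: shift (. Stack=[( ( E - (] ptr=7 lookahead=id remaining=[id ) + num * id + id ) ) $]
Step 13: shift id. Stack=[( ( E - ( id] ptr=8 lookahead=) remaining=[) + num * id + id ) ) $]
Step 14: reduce F->id. Stack=[( ( E - ( F] ptr=8 lookahead=) remaining=[) + num * id + id ) ) $]
Step 15: reduce T->F. Stack=[( ( E - ( T] ptr=8 lookahead=) remaining=[) + num * id + id ) ) $]
Step 16: reduce E->T. Stack=[( ( E - ( E] ptr=8 lookahead=) remaining=[) + num * id + id ) ) $]
Step 17: shift ). Stack=[( ( E - ( E )] ptr=9 lookahead=+ remaining=[+ num * id + id ) ) $]
Step 18: reduce F->( E ). Stack=[( ( E - F] ptr=9 lookahead=+ remaining=[+ num * id + id ) ) $]
Step 19: reduce T->F. Stack=[( ( E - T] ptr=9 lookahead=+ remaining=[+ num * id + id ) ) $]
Step 20: reduce E->E - T. Stack=[( ( E] ptr=9 lookahead=+ remaining=[+ num * id + id ) ) $]
Step 21: shift +. Stack=[( ( E +] ptr=10 lookahead=num remaining=[num * id + id ) ) $]
Step 22: shift num. Stack=[( ( E + num] ptr=11 lookahead=* remaining=[* id + id ) ) $]
Step 23: reduce F->num. Stack=[( ( E + F] ptr=11 lookahead=* remaining=[* id + id ) ) $]
Step 24: reduce T->F. Stack=[( ( E + T] ptr=11 lookahead=* remaining=[* id + id ) ) $]
Step 25: shift *. Stack=[( ( E + T *] ptr=12 lookahead=id remaining=[id + id ) ) $]
Step 26: shift id. Stack=[( ( E + T * id] ptr=13 lookahead=+ remaining=[+ id ) ) $]
Step 27: reduce F->id. Stack=[( ( E + T * F] ptr=13 lookahead=+ remaining=[+ id ) ) $]
Step 28: reduce T->T * F. Stack=[( ( E + T] ptr=13 lookahead=+ remaining=[+ id ) ) $]
Step 29: reduce E->E + T. Stack=[( ( E] ptr=13 lookahead=+ remaining=[+ id ) ) $]
Step 30: shift +. Stack=[( ( E +] ptr=14 lookahead=id remaining=[id ) ) $]
Step 31: shift id. Stack=[( ( E + id] ptr=15 lookahead=) remaining=[) ) $]
Step 32: reduce F->id. Stack=[( ( E + F] ptr=15 lookahead=) remaining=[) ) $]
Step 33: reduce T->F. Stack=[( ( E + T] ptr=15 lookahead=) remaining=[) ) $]
Step 34: reduce E->E + T. Stack=[( ( E] ptr=15 lookahead=) remaining=[) ) $]
Step 35: shift ). Stack=[( ( E )] ptr=16 lookahead=) remaining=[) $]
Step 36: reduce F->( E ). Stack=[( F] ptr=16 lookahead=) remaining=[) $]
Step 37: reduce T->F. Stack=[( T] ptr=16 lookahead=) remaining=[) $]
Step 38: reduce E->T. Stack=[( E] ptr=16 lookahead=) remaining=[) $]
Step 39: shift ). Stack=[( E )] ptr=17 lookahead=$ remaining=[$]
Step 40: reduce F->( E ). Stack=[F] ptr=17 lookahead=$ remaining=[$]
Step 41: reduce T->F. Stack=[T] ptr=17 lookahead=$ remaining=[$]
Step 42: reduce E->T. Stack=[E] ptr=17 lookahead=$ remaining=[$]
Step 43: accept. Stack=[E] ptr=17 lookahead=$ remaining=[$]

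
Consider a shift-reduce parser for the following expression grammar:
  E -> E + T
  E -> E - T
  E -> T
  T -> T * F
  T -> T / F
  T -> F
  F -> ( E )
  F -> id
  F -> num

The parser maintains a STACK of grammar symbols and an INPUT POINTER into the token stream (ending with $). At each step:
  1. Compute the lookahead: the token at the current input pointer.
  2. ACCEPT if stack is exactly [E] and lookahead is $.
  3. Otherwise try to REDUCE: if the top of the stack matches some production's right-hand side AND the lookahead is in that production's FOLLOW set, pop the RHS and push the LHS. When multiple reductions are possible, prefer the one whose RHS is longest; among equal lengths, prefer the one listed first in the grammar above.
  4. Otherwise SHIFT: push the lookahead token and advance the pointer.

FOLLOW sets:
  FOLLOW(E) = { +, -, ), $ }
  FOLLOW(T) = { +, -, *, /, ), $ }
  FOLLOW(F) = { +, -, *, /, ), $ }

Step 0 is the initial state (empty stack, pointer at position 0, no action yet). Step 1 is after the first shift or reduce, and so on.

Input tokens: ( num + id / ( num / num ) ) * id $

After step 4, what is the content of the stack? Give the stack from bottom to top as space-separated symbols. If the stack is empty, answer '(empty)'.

Step 1: shift (. Stack=[(] ptr=1 lookahead=num remaining=[num + id / ( num / num ) ) * id $]
Step 2: shift num. Stack=[( num] ptr=2 lookahead=+ remaining=[+ id / ( num / num ) ) * id $]
Step 3: reduce F->num. Stack=[( F] ptr=2 lookahead=+ remaining=[+ id / ( num / num ) ) * id $]
Step 4: reduce T->F. Stack=[( T] ptr=2 lookahead=+ remaining=[+ id / ( num / num ) ) * id $]

Answer: ( T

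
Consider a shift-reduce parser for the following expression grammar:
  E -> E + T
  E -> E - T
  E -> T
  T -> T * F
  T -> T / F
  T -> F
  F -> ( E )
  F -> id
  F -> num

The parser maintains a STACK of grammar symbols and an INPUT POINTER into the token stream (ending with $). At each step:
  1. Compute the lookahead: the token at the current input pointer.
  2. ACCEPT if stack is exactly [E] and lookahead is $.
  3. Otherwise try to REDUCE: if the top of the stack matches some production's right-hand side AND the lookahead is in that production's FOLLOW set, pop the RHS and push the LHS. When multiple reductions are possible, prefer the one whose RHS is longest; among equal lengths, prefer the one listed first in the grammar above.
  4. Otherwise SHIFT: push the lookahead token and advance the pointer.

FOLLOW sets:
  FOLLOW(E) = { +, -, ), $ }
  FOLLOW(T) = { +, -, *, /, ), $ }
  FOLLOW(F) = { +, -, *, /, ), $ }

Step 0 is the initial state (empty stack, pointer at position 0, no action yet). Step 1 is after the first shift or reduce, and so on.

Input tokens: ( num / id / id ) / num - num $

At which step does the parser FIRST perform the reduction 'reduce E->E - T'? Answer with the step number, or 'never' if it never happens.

Step 1: shift (. Stack=[(] ptr=1 lookahead=num remaining=[num / id / id ) / num - num $]
Step 2: shift num. Stack=[( num] ptr=2 lookahead=/ remaining=[/ id / id ) / num - num $]
Step 3: reduce F->num. Stack=[( F] ptr=2 lookahead=/ remaining=[/ id / id ) / num - num $]
Step 4: reduce T->F. Stack=[( T] ptr=2 lookahead=/ remaining=[/ id / id ) / num - num $]
Step 5: shift /. Stack=[( T /] ptr=3 lookahead=id remaining=[id / id ) / num - num $]
Step 6: shift id. Stack=[( T / id] ptr=4 lookahead=/ remaining=[/ id ) / num - num $]
Step 7: reduce F->id. Stack=[( T / F] ptr=4 lookahead=/ remaining=[/ id ) / num - num $]
Step 8: reduce T->T / F. Stack=[( T] ptr=4 lookahead=/ remaining=[/ id ) / num - num $]
Step 9: shift /. Stack=[( T /] ptr=5 lookahead=id remaining=[id ) / num - num $]
Step 10: shift id. Stack=[( T / id] ptr=6 lookahead=) remaining=[) / num - num $]
Step 11: reduce F->id. Stack=[( T / F] ptr=6 lookahead=) remaining=[) / num - num $]
Step 12: reduce T->T / F. Stack=[( T] ptr=6 lookahead=) remaining=[) / num - num $]
Step 13: reduce E->T. Stack=[( E] ptr=6 lookahead=) remaining=[) / num - num $]
Step 14: shift ). Stack=[( E )] ptr=7 lookahead=/ remaining=[/ num - num $]
Step 15: reduce F->( E ). Stack=[F] ptr=7 lookahead=/ remaining=[/ num - num $]
Step 16: reduce T->F. Stack=[T] ptr=7 lookahead=/ remaining=[/ num - num $]
Step 17: shift /. Stack=[T /] ptr=8 lookahead=num remaining=[num - num $]
Step 18: shift num. Stack=[T / num] ptr=9 lookahead=- remaining=[- num $]
Step 19: reduce F->num. Stack=[T / F] ptr=9 lookahead=- remaining=[- num $]
Step 20: reduce T->T / F. Stack=[T] ptr=9 lookahead=- remaining=[- num $]
Step 21: reduce E->T. Stack=[E] ptr=9 lookahead=- remaining=[- num $]
Step 22: shift -. Stack=[E -] ptr=10 lookahead=num remaining=[num $]
Step 23: shift num. Stack=[E - num] ptr=11 lookahead=$ remaining=[$]
Step 24: reduce F->num. Stack=[E - F] ptr=11 lookahead=$ remaining=[$]
Step 25: reduce T->F. Stack=[E - T] ptr=11 lookahead=$ remaining=[$]
Step 26: reduce E->E - T. Stack=[E] ptr=11 lookahead=$ remaining=[$]

Answer: 26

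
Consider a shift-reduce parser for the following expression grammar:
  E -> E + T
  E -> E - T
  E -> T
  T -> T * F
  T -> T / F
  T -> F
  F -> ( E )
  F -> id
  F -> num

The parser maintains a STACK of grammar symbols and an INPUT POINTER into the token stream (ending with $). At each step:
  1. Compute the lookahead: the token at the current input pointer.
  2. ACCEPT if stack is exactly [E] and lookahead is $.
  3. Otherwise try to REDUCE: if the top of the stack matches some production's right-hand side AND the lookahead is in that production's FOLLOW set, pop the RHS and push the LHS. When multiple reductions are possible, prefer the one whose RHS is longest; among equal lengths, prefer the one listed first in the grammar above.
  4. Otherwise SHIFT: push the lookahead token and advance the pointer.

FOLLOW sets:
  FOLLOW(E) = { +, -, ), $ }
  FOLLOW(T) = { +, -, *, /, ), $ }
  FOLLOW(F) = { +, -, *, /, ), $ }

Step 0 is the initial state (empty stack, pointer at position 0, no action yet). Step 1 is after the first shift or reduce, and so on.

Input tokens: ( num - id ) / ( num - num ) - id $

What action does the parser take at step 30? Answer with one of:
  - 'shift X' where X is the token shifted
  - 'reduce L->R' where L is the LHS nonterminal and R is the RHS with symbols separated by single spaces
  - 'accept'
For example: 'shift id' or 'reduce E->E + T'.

Answer: shift id

Derivation:
Step 1: shift (. Stack=[(] ptr=1 lookahead=num remaining=[num - id ) / ( num - num ) - id $]
Step 2: shift num. Stack=[( num] ptr=2 lookahead=- remaining=[- id ) / ( num - num ) - id $]
Step 3: reduce F->num. Stack=[( F] ptr=2 lookahead=- remaining=[- id ) / ( num - num ) - id $]
Step 4: reduce T->F. Stack=[( T] ptr=2 lookahead=- remaining=[- id ) / ( num - num ) - id $]
Step 5: reduce E->T. Stack=[( E] ptr=2 lookahead=- remaining=[- id ) / ( num - num ) - id $]
Step 6: shift -. Stack=[( E -] ptr=3 lookahead=id remaining=[id ) / ( num - num ) - id $]
Step 7: shift id. Stack=[( E - id] ptr=4 lookahead=) remaining=[) / ( num - num ) - id $]
Step 8: reduce F->id. Stack=[( E - F] ptr=4 lookahead=) remaining=[) / ( num - num ) - id $]
Step 9: reduce T->F. Stack=[( E - T] ptr=4 lookahead=) remaining=[) / ( num - num ) - id $]
Step 10: reduce E->E - T. Stack=[( E] ptr=4 lookahead=) remaining=[) / ( num - num ) - id $]
Step 11: shift ). Stack=[( E )] ptr=5 lookahead=/ remaining=[/ ( num - num ) - id $]
Step 12: reduce F->( E ). Stack=[F] ptr=5 lookahead=/ remaining=[/ ( num - num ) - id $]
Step 13: reduce T->F. Stack=[T] ptr=5 lookahead=/ remaining=[/ ( num - num ) - id $]
Step 14: shift /. Stack=[T /] ptr=6 lookahead=( remaining=[( num - num ) - id $]
Step 15: shift (. Stack=[T / (] ptr=7 lookahead=num remaining=[num - num ) - id $]
Step 16: shift num. Stack=[T / ( num] ptr=8 lookahead=- remaining=[- num ) - id $]
Step 17: reduce F->num. Stack=[T / ( F] ptr=8 lookahead=- remaining=[- num ) - id $]
Step 18: reduce T->F. Stack=[T / ( T] ptr=8 lookahead=- remaining=[- num ) - id $]
Step 19: reduce E->T. Stack=[T / ( E] ptr=8 lookahead=- remaining=[- num ) - id $]
Step 20: shift -. Stack=[T / ( E -] ptr=9 lookahead=num remaining=[num ) - id $]
Step 21: shift num. Stack=[T / ( E - num] ptr=10 lookahead=) remaining=[) - id $]
Step 22: reduce F->num. Stack=[T / ( E - F] ptr=10 lookahead=) remaining=[) - id $]
Step 23: reduce T->F. Stack=[T / ( E - T] ptr=10 lookahead=) remaining=[) - id $]
Step 24: reduce E->E - T. Stack=[T / ( E] ptr=10 lookahead=) remaining=[) - id $]
Step 25: shift ). Stack=[T / ( E )] ptr=11 lookahead=- remaining=[- id $]
Step 26: reduce F->( E ). Stack=[T / F] ptr=11 lookahead=- remaining=[- id $]
Step 27: reduce T->T / F. Stack=[T] ptr=11 lookahead=- remaining=[- id $]
Step 28: reduce E->T. Stack=[E] ptr=11 lookahead=- remaining=[- id $]
Step 29: shift -. Stack=[E -] ptr=12 lookahead=id remaining=[id $]
Step 30: shift id. Stack=[E - id] ptr=13 lookahead=$ remaining=[$]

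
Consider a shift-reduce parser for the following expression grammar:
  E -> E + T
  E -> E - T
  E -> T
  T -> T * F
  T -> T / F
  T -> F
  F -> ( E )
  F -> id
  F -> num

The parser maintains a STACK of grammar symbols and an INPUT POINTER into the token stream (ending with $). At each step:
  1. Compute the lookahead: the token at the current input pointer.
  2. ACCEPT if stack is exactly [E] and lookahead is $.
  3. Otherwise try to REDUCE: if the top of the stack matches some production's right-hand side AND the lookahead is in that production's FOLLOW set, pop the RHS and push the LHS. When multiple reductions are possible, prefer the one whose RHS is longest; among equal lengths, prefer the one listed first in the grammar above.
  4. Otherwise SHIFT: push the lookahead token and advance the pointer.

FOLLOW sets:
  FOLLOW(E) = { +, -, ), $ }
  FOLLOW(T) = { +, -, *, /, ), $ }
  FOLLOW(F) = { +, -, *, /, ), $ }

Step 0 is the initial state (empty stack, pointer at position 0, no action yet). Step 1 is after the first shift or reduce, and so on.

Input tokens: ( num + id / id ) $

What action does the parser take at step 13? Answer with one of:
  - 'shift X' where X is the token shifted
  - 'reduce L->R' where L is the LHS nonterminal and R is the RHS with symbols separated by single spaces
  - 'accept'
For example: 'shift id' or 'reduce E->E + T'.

Answer: reduce T->T / F

Derivation:
Step 1: shift (. Stack=[(] ptr=1 lookahead=num remaining=[num + id / id ) $]
Step 2: shift num. Stack=[( num] ptr=2 lookahead=+ remaining=[+ id / id ) $]
Step 3: reduce F->num. Stack=[( F] ptr=2 lookahead=+ remaining=[+ id / id ) $]
Step 4: reduce T->F. Stack=[( T] ptr=2 lookahead=+ remaining=[+ id / id ) $]
Step 5: reduce E->T. Stack=[( E] ptr=2 lookahead=+ remaining=[+ id / id ) $]
Step 6: shift +. Stack=[( E +] ptr=3 lookahead=id remaining=[id / id ) $]
Step 7: shift id. Stack=[( E + id] ptr=4 lookahead=/ remaining=[/ id ) $]
Step 8: reduce F->id. Stack=[( E + F] ptr=4 lookahead=/ remaining=[/ id ) $]
Step 9: reduce T->F. Stack=[( E + T] ptr=4 lookahead=/ remaining=[/ id ) $]
Step 10: shift /. Stack=[( E + T /] ptr=5 lookahead=id remaining=[id ) $]
Step 11: shift id. Stack=[( E + T / id] ptr=6 lookahead=) remaining=[) $]
Step 12: reduce F->id. Stack=[( E + T / F] ptr=6 lookahead=) remaining=[) $]
Step 13: reduce T->T / F. Stack=[( E + T] ptr=6 lookahead=) remaining=[) $]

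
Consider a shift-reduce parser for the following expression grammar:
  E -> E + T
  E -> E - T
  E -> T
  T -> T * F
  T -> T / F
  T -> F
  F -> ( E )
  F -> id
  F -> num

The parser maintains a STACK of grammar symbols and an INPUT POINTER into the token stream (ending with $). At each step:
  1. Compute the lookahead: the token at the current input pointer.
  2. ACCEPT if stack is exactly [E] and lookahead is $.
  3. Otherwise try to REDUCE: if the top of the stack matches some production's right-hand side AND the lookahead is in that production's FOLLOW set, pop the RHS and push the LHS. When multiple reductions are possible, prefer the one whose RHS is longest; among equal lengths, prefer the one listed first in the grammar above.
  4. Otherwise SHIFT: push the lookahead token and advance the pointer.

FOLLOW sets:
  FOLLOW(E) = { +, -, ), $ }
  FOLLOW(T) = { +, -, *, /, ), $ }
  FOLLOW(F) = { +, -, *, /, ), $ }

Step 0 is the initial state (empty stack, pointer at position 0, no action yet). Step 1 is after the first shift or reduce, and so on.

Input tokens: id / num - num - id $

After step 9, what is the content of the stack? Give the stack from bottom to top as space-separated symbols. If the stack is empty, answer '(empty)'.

Answer: E -

Derivation:
Step 1: shift id. Stack=[id] ptr=1 lookahead=/ remaining=[/ num - num - id $]
Step 2: reduce F->id. Stack=[F] ptr=1 lookahead=/ remaining=[/ num - num - id $]
Step 3: reduce T->F. Stack=[T] ptr=1 lookahead=/ remaining=[/ num - num - id $]
Step 4: shift /. Stack=[T /] ptr=2 lookahead=num remaining=[num - num - id $]
Step 5: shift num. Stack=[T / num] ptr=3 lookahead=- remaining=[- num - id $]
Step 6: reduce F->num. Stack=[T / F] ptr=3 lookahead=- remaining=[- num - id $]
Step 7: reduce T->T / F. Stack=[T] ptr=3 lookahead=- remaining=[- num - id $]
Step 8: reduce E->T. Stack=[E] ptr=3 lookahead=- remaining=[- num - id $]
Step 9: shift -. Stack=[E -] ptr=4 lookahead=num remaining=[num - id $]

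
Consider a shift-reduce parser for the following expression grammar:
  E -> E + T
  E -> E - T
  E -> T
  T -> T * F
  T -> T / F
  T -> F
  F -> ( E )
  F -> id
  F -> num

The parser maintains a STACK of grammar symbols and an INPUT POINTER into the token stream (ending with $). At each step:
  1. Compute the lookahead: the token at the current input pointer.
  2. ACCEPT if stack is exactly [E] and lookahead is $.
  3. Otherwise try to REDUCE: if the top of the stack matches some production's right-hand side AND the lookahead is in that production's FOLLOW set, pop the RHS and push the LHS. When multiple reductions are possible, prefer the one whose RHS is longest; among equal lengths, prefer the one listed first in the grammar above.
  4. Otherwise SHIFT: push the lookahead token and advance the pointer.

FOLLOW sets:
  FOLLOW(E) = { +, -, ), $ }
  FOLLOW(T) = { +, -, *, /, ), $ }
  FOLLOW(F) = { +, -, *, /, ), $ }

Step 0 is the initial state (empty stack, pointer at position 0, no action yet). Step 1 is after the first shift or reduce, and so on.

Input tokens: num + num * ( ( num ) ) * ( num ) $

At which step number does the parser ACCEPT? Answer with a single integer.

Step 1: shift num. Stack=[num] ptr=1 lookahead=+ remaining=[+ num * ( ( num ) ) * ( num ) $]
Step 2: reduce F->num. Stack=[F] ptr=1 lookahead=+ remaining=[+ num * ( ( num ) ) * ( num ) $]
Step 3: reduce T->F. Stack=[T] ptr=1 lookahead=+ remaining=[+ num * ( ( num ) ) * ( num ) $]
Step 4: reduce E->T. Stack=[E] ptr=1 lookahead=+ remaining=[+ num * ( ( num ) ) * ( num ) $]
Step 5: shift +. Stack=[E +] ptr=2 lookahead=num remaining=[num * ( ( num ) ) * ( num ) $]
Step 6: shift num. Stack=[E + num] ptr=3 lookahead=* remaining=[* ( ( num ) ) * ( num ) $]
Step 7: reduce F->num. Stack=[E + F] ptr=3 lookahead=* remaining=[* ( ( num ) ) * ( num ) $]
Step 8: reduce T->F. Stack=[E + T] ptr=3 lookahead=* remaining=[* ( ( num ) ) * ( num ) $]
Step 9: shift *. Stack=[E + T *] ptr=4 lookahead=( remaining=[( ( num ) ) * ( num ) $]
Step 10: shift (. Stack=[E + T * (] ptr=5 lookahead=( remaining=[( num ) ) * ( num ) $]
Step 11: shift (. Stack=[E + T * ( (] ptr=6 lookahead=num remaining=[num ) ) * ( num ) $]
Step 12: shift num. Stack=[E + T * ( ( num] ptr=7 lookahead=) remaining=[) ) * ( num ) $]
Step 13: reduce F->num. Stack=[E + T * ( ( F] ptr=7 lookahead=) remaining=[) ) * ( num ) $]
Step 14: reduce T->F. Stack=[E + T * ( ( T] ptr=7 lookahead=) remaining=[) ) * ( num ) $]
Step 15: reduce E->T. Stack=[E + T * ( ( E] ptr=7 lookahead=) remaining=[) ) * ( num ) $]
Step 16: shift ). Stack=[E + T * ( ( E )] ptr=8 lookahead=) remaining=[) * ( num ) $]
Step 17: reduce F->( E ). Stack=[E + T * ( F] ptr=8 lookahead=) remaining=[) * ( num ) $]
Step 18: reduce T->F. Stack=[E + T * ( T] ptr=8 lookahead=) remaining=[) * ( num ) $]
Step 19: reduce E->T. Stack=[E + T * ( E] ptr=8 lookahead=) remaining=[) * ( num ) $]
Step 20: shift ). Stack=[E + T * ( E )] ptr=9 lookahead=* remaining=[* ( num ) $]
Step 21: reduce F->( E ). Stack=[E + T * F] ptr=9 lookahead=* remaining=[* ( num ) $]
Step 22: reduce T->T * F. Stack=[E + T] ptr=9 lookahead=* remaining=[* ( num ) $]
Step 23: shift *. Stack=[E + T *] ptr=10 lookahead=( remaining=[( num ) $]
Step 24: shift (. Stack=[E + T * (] ptr=11 lookahead=num remaining=[num ) $]
Step 25: shift num. Stack=[E + T * ( num] ptr=12 lookahead=) remaining=[) $]
Step 26: reduce F->num. Stack=[E + T * ( F] ptr=12 lookahead=) remaining=[) $]
Step 27: reduce T->F. Stack=[E + T * ( T] ptr=12 lookahead=) remaining=[) $]
Step 28: reduce E->T. Stack=[E + T * ( E] ptr=12 lookahead=) remaining=[) $]
Step 29: shift ). Stack=[E + T * ( E )] ptr=13 lookahead=$ remaining=[$]
Step 30: reduce F->( E ). Stack=[E + T * F] ptr=13 lookahead=$ remaining=[$]
Step 31: reduce T->T * F. Stack=[E + T] ptr=13 lookahead=$ remaining=[$]
Step 32: reduce E->E + T. Stack=[E] ptr=13 lookahead=$ remaining=[$]
Step 33: accept. Stack=[E] ptr=13 lookahead=$ remaining=[$]

Answer: 33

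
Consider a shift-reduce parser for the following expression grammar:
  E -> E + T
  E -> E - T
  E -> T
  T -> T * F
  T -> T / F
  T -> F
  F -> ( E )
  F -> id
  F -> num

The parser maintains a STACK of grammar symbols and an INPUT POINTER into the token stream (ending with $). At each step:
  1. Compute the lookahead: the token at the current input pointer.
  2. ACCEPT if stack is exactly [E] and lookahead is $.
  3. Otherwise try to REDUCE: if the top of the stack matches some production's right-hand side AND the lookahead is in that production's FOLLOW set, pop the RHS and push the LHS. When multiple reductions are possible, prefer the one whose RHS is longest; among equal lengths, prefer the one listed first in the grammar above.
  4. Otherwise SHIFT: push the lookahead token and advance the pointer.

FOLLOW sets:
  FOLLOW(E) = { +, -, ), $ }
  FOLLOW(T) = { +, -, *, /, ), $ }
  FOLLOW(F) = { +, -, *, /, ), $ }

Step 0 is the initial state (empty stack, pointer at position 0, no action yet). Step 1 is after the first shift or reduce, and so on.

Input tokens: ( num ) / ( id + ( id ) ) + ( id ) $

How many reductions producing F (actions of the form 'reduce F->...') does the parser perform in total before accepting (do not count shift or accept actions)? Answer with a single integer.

Answer: 8

Derivation:
Step 1: shift (. Stack=[(] ptr=1 lookahead=num remaining=[num ) / ( id + ( id ) ) + ( id ) $]
Step 2: shift num. Stack=[( num] ptr=2 lookahead=) remaining=[) / ( id + ( id ) ) + ( id ) $]
Step 3: reduce F->num. Stack=[( F] ptr=2 lookahead=) remaining=[) / ( id + ( id ) ) + ( id ) $]
Step 4: reduce T->F. Stack=[( T] ptr=2 lookahead=) remaining=[) / ( id + ( id ) ) + ( id ) $]
Step 5: reduce E->T. Stack=[( E] ptr=2 lookahead=) remaining=[) / ( id + ( id ) ) + ( id ) $]
Step 6: shift ). Stack=[( E )] ptr=3 lookahead=/ remaining=[/ ( id + ( id ) ) + ( id ) $]
Step 7: reduce F->( E ). Stack=[F] ptr=3 lookahead=/ remaining=[/ ( id + ( id ) ) + ( id ) $]
Step 8: reduce T->F. Stack=[T] ptr=3 lookahead=/ remaining=[/ ( id + ( id ) ) + ( id ) $]
Step 9: shift /. Stack=[T /] ptr=4 lookahead=( remaining=[( id + ( id ) ) + ( id ) $]
Step 10: shift (. Stack=[T / (] ptr=5 lookahead=id remaining=[id + ( id ) ) + ( id ) $]
Step 11: shift id. Stack=[T / ( id] ptr=6 lookahead=+ remaining=[+ ( id ) ) + ( id ) $]
Step 12: reduce F->id. Stack=[T / ( F] ptr=6 lookahead=+ remaining=[+ ( id ) ) + ( id ) $]
Step 13: reduce T->F. Stack=[T / ( T] ptr=6 lookahead=+ remaining=[+ ( id ) ) + ( id ) $]
Step 14: reduce E->T. Stack=[T / ( E] ptr=6 lookahead=+ remaining=[+ ( id ) ) + ( id ) $]
Step 15: shift +. Stack=[T / ( E +] ptr=7 lookahead=( remaining=[( id ) ) + ( id ) $]
Step 16: shift (. Stack=[T / ( E + (] ptr=8 lookahead=id remaining=[id ) ) + ( id ) $]
Step 17: shift id. Stack=[T / ( E + ( id] ptr=9 lookahead=) remaining=[) ) + ( id ) $]
Step 18: reduce F->id. Stack=[T / ( E + ( F] ptr=9 lookahead=) remaining=[) ) + ( id ) $]
Step 19: reduce T->F. Stack=[T / ( E + ( T] ptr=9 lookahead=) remaining=[) ) + ( id ) $]
Step 20: reduce E->T. Stack=[T / ( E + ( E] ptr=9 lookahead=) remaining=[) ) + ( id ) $]
Step 21: shift ). Stack=[T / ( E + ( E )] ptr=10 lookahead=) remaining=[) + ( id ) $]
Step 22: reduce F->( E ). Stack=[T / ( E + F] ptr=10 lookahead=) remaining=[) + ( id ) $]
Step 23: reduce T->F. Stack=[T / ( E + T] ptr=10 lookahead=) remaining=[) + ( id ) $]
Step 24: reduce E->E + T. Stack=[T / ( E] ptr=10 lookahead=) remaining=[) + ( id ) $]
Step 25: shift ). Stack=[T / ( E )] ptr=11 lookahead=+ remaining=[+ ( id ) $]
Step 26: reduce F->( E ). Stack=[T / F] ptr=11 lookahead=+ remaining=[+ ( id ) $]
Step 27: reduce T->T / F. Stack=[T] ptr=11 lookahead=+ remaining=[+ ( id ) $]
Step 28: reduce E->T. Stack=[E] ptr=11 lookahead=+ remaining=[+ ( id ) $]
Step 29: shift +. Stack=[E +] ptr=12 lookahead=( remaining=[( id ) $]
Step 30: shift (. Stack=[E + (] ptr=13 lookahead=id remaining=[id ) $]
Step 31: shift id. Stack=[E + ( id] ptr=14 lookahead=) remaining=[) $]
Step 32: reduce F->id. Stack=[E + ( F] ptr=14 lookahead=) remaining=[) $]
Step 33: reduce T->F. Stack=[E + ( T] ptr=14 lookahead=) remaining=[) $]
Step 34: reduce E->T. Stack=[E + ( E] ptr=14 lookahead=) remaining=[) $]
Step 35: shift ). Stack=[E + ( E )] ptr=15 lookahead=$ remaining=[$]
Step 36: reduce F->( E ). Stack=[E + F] ptr=15 lookahead=$ remaining=[$]
Step 37: reduce T->F. Stack=[E + T] ptr=15 lookahead=$ remaining=[$]
Step 38: reduce E->E + T. Stack=[E] ptr=15 lookahead=$ remaining=[$]
Step 39: accept. Stack=[E] ptr=15 lookahead=$ remaining=[$]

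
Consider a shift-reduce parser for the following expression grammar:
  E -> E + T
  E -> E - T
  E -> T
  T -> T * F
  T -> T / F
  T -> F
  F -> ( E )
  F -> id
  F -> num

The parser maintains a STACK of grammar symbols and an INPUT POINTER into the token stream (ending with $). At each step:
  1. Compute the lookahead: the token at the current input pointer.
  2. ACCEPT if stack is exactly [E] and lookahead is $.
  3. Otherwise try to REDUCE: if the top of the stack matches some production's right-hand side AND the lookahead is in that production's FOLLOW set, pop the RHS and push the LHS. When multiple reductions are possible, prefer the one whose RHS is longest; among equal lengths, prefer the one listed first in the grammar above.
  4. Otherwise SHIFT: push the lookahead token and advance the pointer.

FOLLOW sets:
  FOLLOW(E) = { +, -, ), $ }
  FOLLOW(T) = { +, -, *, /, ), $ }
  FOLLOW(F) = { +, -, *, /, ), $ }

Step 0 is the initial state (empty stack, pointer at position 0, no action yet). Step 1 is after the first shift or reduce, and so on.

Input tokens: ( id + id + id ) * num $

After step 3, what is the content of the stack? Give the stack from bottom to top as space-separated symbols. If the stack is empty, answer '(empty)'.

Answer: ( F

Derivation:
Step 1: shift (. Stack=[(] ptr=1 lookahead=id remaining=[id + id + id ) * num $]
Step 2: shift id. Stack=[( id] ptr=2 lookahead=+ remaining=[+ id + id ) * num $]
Step 3: reduce F->id. Stack=[( F] ptr=2 lookahead=+ remaining=[+ id + id ) * num $]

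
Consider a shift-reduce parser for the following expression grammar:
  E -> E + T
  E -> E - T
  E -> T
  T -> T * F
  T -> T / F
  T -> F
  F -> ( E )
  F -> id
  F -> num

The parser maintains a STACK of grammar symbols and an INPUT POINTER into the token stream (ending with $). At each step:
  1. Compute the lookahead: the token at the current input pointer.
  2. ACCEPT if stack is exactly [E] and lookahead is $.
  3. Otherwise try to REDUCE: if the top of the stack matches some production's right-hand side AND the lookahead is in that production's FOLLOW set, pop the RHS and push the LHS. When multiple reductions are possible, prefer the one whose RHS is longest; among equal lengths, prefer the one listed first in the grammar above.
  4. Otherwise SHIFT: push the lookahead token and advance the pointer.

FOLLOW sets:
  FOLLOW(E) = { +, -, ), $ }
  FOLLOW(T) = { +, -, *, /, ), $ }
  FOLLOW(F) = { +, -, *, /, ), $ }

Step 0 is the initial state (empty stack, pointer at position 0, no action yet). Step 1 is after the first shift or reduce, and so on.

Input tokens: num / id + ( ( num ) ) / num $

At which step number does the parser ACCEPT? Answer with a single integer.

Answer: 28

Derivation:
Step 1: shift num. Stack=[num] ptr=1 lookahead=/ remaining=[/ id + ( ( num ) ) / num $]
Step 2: reduce F->num. Stack=[F] ptr=1 lookahead=/ remaining=[/ id + ( ( num ) ) / num $]
Step 3: reduce T->F. Stack=[T] ptr=1 lookahead=/ remaining=[/ id + ( ( num ) ) / num $]
Step 4: shift /. Stack=[T /] ptr=2 lookahead=id remaining=[id + ( ( num ) ) / num $]
Step 5: shift id. Stack=[T / id] ptr=3 lookahead=+ remaining=[+ ( ( num ) ) / num $]
Step 6: reduce F->id. Stack=[T / F] ptr=3 lookahead=+ remaining=[+ ( ( num ) ) / num $]
Step 7: reduce T->T / F. Stack=[T] ptr=3 lookahead=+ remaining=[+ ( ( num ) ) / num $]
Step 8: reduce E->T. Stack=[E] ptr=3 lookahead=+ remaining=[+ ( ( num ) ) / num $]
Step 9: shift +. Stack=[E +] ptr=4 lookahead=( remaining=[( ( num ) ) / num $]
Step 10: shift (. Stack=[E + (] ptr=5 lookahead=( remaining=[( num ) ) / num $]
Step 11: shift (. Stack=[E + ( (] ptr=6 lookahead=num remaining=[num ) ) / num $]
Step 12: shift num. Stack=[E + ( ( num] ptr=7 lookahead=) remaining=[) ) / num $]
Step 13: reduce F->num. Stack=[E + ( ( F] ptr=7 lookahead=) remaining=[) ) / num $]
Step 14: reduce T->F. Stack=[E + ( ( T] ptr=7 lookahead=) remaining=[) ) / num $]
Step 15: reduce E->T. Stack=[E + ( ( E] ptr=7 lookahead=) remaining=[) ) / num $]
Step 16: shift ). Stack=[E + ( ( E )] ptr=8 lookahead=) remaining=[) / num $]
Step 17: reduce F->( E ). Stack=[E + ( F] ptr=8 lookahead=) remaining=[) / num $]
Step 18: reduce T->F. Stack=[E + ( T] ptr=8 lookahead=) remaining=[) / num $]
Step 19: reduce E->T. Stack=[E + ( E] ptr=8 lookahead=) remaining=[) / num $]
Step 20: shift ). Stack=[E + ( E )] ptr=9 lookahead=/ remaining=[/ num $]
Step 21: reduce F->( E ). Stack=[E + F] ptr=9 lookahead=/ remaining=[/ num $]
Step 22: reduce T->F. Stack=[E + T] ptr=9 lookahead=/ remaining=[/ num $]
Step 23: shift /. Stack=[E + T /] ptr=10 lookahead=num remaining=[num $]
Step 24: shift num. Stack=[E + T / num] ptr=11 lookahead=$ remaining=[$]
Step 25: reduce F->num. Stack=[E + T / F] ptr=11 lookahead=$ remaining=[$]
Step 26: reduce T->T / F. Stack=[E + T] ptr=11 lookahead=$ remaining=[$]
Step 27: reduce E->E + T. Stack=[E] ptr=11 lookahead=$ remaining=[$]
Step 28: accept. Stack=[E] ptr=11 lookahead=$ remaining=[$]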